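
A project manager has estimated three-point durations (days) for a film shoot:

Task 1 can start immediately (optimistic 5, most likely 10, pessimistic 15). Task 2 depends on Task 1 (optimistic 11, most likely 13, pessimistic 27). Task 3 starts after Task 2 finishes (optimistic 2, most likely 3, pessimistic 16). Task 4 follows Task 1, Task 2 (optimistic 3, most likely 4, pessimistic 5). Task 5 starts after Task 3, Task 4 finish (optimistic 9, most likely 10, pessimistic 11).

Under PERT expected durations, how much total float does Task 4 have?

1 days

te_Task 1 = (5 + 4·10 + 15)/6 = 60/6 = 10
te_Task 2 = (11 + 4·13 + 27)/6 = 90/6 = 15
te_Task 3 = (2 + 4·3 + 16)/6 = 30/6 = 5
te_Task 4 = (3 + 4·4 + 5)/6 = 24/6 = 4
te_Task 5 = (9 + 4·10 + 11)/6 = 60/6 = 10

Forward pass:
ES_Task 1 = 0; EF_Task 1 = 10
ES_Task 2 = 10; EF_Task 2 = 10+15 = 25
ES_Task 3 = 25; EF_Task 3 = 25+5 = 30
ES_Task 4 = max(EF_Task 1=10, EF_Task 2=25) = 25; EF_Task 4 = 25+4 = 29
ES_Task 5 = max(EF_Task 3=30, EF_Task 4=29) = 30; EF_Task 5 = 30+10 = 40
Expected project duration μ = 40 days. Critical path: Task 1 → Task 2 → Task 3 → Task 5.

Backward pass:
LF_Task 5 = 40; LS_Task 5 = 40−10 = 30
LF_Task 4 = LS_Task 5 = 30; LS_Task 4 = 30−4 = 26
LF_Task 3 = LS_Task 5 = 30; LS_Task 3 = 30−5 = 25
LF_Task 2 = min(LS_Task 3=25, LS_Task 4=26) = 25; LS_Task 2 = 25−15 = 10
LF_Task 1 = min(LS_Task 2=10, LS_Task 4=26) = 10; LS_Task 1 = 10−10 = 0
Slack_Task 4 = LS_Task 4 − ES_Task 4 = 26 − 25 = 1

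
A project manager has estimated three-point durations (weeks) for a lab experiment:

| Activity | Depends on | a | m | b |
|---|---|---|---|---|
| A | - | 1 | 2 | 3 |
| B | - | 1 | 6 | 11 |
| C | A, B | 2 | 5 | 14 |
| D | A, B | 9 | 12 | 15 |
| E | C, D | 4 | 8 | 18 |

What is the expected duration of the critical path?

te_A = (1 + 4·2 + 3)/6 = 12/6 = 2
te_B = (1 + 4·6 + 11)/6 = 36/6 = 6
te_C = (2 + 4·5 + 14)/6 = 36/6 = 6
te_D = (9 + 4·12 + 15)/6 = 72/6 = 12
te_E = (4 + 4·8 + 18)/6 = 54/6 = 9

Forward pass:
ES_A = 0; EF_A = 2
ES_B = 0; EF_B = 6
ES_C = max(EF_A=2, EF_B=6) = 6; EF_C = 6+6 = 12
ES_D = max(EF_A=2, EF_B=6) = 6; EF_D = 6+12 = 18
ES_E = max(EF_C=12, EF_D=18) = 18; EF_E = 18+9 = 27
Expected project duration μ = 27 weeks. Critical path: B → D → E.

27 weeks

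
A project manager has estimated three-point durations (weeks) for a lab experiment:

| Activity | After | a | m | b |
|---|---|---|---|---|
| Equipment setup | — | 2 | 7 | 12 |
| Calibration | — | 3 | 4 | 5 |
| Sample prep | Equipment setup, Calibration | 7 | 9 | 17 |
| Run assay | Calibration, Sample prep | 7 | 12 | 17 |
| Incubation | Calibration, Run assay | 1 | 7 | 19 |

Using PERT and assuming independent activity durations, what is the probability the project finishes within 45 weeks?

te_Equipment setup = (2 + 4·7 + 12)/6 = 42/6 = 7; σ²_Equipment setup = ((12−2)/6)² = 2.778
te_Calibration = (3 + 4·4 + 5)/6 = 24/6 = 4; σ²_Calibration = ((5−3)/6)² = 0.111
te_Sample prep = (7 + 4·9 + 17)/6 = 60/6 = 10; σ²_Sample prep = ((17−7)/6)² = 2.778
te_Run assay = (7 + 4·12 + 17)/6 = 72/6 = 12; σ²_Run assay = ((17−7)/6)² = 2.778
te_Incubation = (1 + 4·7 + 19)/6 = 48/6 = 8; σ²_Incubation = ((19−1)/6)² = 9.000

Forward pass:
ES_Equipment setup = 0; EF_Equipment setup = 7
ES_Calibration = 0; EF_Calibration = 4
ES_Sample prep = max(EF_Equipment setup=7, EF_Calibration=4) = 7; EF_Sample prep = 7+10 = 17
ES_Run assay = max(EF_Calibration=4, EF_Sample prep=17) = 17; EF_Run assay = 17+12 = 29
ES_Incubation = max(EF_Calibration=4, EF_Run assay=29) = 29; EF_Incubation = 29+8 = 37
Expected project duration μ = 37 weeks. Critical path: Equipment setup → Sample prep → Run assay → Incubation.

Variance along critical path = 2.778 + 2.778 + 2.778 + 9.000 = 17.333; σ = √17.333 = 4.163 weeks.
Z = (45 − 37) / 4.163 = 1.922
P(T ≤ 45) = Φ(1.922) ≈ 0.973

0.973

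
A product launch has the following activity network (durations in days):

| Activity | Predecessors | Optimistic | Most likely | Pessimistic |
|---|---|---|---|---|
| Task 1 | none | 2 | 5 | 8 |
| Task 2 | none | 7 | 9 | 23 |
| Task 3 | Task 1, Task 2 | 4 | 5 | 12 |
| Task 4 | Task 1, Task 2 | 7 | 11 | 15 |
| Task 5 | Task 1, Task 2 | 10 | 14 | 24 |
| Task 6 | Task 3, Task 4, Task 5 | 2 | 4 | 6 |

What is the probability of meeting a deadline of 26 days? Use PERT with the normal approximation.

te_Task 1 = (2 + 4·5 + 8)/6 = 30/6 = 5; σ²_Task 1 = ((8−2)/6)² = 1.000
te_Task 2 = (7 + 4·9 + 23)/6 = 66/6 = 11; σ²_Task 2 = ((23−7)/6)² = 7.111
te_Task 3 = (4 + 4·5 + 12)/6 = 36/6 = 6; σ²_Task 3 = ((12−4)/6)² = 1.778
te_Task 4 = (7 + 4·11 + 15)/6 = 66/6 = 11; σ²_Task 4 = ((15−7)/6)² = 1.778
te_Task 5 = (10 + 4·14 + 24)/6 = 90/6 = 15; σ²_Task 5 = ((24−10)/6)² = 5.444
te_Task 6 = (2 + 4·4 + 6)/6 = 24/6 = 4; σ²_Task 6 = ((6−2)/6)² = 0.444

Forward pass:
ES_Task 1 = 0; EF_Task 1 = 5
ES_Task 2 = 0; EF_Task 2 = 11
ES_Task 3 = max(EF_Task 1=5, EF_Task 2=11) = 11; EF_Task 3 = 11+6 = 17
ES_Task 4 = max(EF_Task 1=5, EF_Task 2=11) = 11; EF_Task 4 = 11+11 = 22
ES_Task 5 = max(EF_Task 1=5, EF_Task 2=11) = 11; EF_Task 5 = 11+15 = 26
ES_Task 6 = max(EF_Task 3=17, EF_Task 4=22, EF_Task 5=26) = 26; EF_Task 6 = 26+4 = 30
Expected project duration μ = 30 days. Critical path: Task 2 → Task 5 → Task 6.

Variance along critical path = 7.111 + 5.444 + 0.444 = 13.000; σ = √13.000 = 3.606 days.
Z = (26 − 30) / 3.606 = -1.109
P(T ≤ 26) = Φ(-1.109) ≈ 0.134

0.134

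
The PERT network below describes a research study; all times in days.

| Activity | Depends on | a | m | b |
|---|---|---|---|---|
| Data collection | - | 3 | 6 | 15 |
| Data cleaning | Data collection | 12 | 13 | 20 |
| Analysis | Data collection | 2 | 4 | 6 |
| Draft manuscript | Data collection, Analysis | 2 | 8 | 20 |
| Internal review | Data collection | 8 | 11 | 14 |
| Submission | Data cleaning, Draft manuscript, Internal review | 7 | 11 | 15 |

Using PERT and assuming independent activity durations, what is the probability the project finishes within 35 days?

0.862

te_Data collection = (3 + 4·6 + 15)/6 = 42/6 = 7; σ²_Data collection = ((15−3)/6)² = 4.000
te_Data cleaning = (12 + 4·13 + 20)/6 = 84/6 = 14; σ²_Data cleaning = ((20−12)/6)² = 1.778
te_Analysis = (2 + 4·4 + 6)/6 = 24/6 = 4; σ²_Analysis = ((6−2)/6)² = 0.444
te_Draft manuscript = (2 + 4·8 + 20)/6 = 54/6 = 9; σ²_Draft manuscript = ((20−2)/6)² = 9.000
te_Internal review = (8 + 4·11 + 14)/6 = 66/6 = 11; σ²_Internal review = ((14−8)/6)² = 1.000
te_Submission = (7 + 4·11 + 15)/6 = 66/6 = 11; σ²_Submission = ((15−7)/6)² = 1.778

Forward pass:
ES_Data collection = 0; EF_Data collection = 7
ES_Data cleaning = 7; EF_Data cleaning = 7+14 = 21
ES_Analysis = 7; EF_Analysis = 7+4 = 11
ES_Draft manuscript = max(EF_Data collection=7, EF_Analysis=11) = 11; EF_Draft manuscript = 11+9 = 20
ES_Internal review = 7; EF_Internal review = 7+11 = 18
ES_Submission = max(EF_Data cleaning=21, EF_Draft manuscript=20, EF_Internal review=18) = 21; EF_Submission = 21+11 = 32
Expected project duration μ = 32 days. Critical path: Data collection → Data cleaning → Submission.

Variance along critical path = 4.000 + 1.778 + 1.778 = 7.556; σ = √7.556 = 2.749 days.
Z = (35 − 32) / 2.749 = 1.091
P(T ≤ 35) = Φ(1.091) ≈ 0.862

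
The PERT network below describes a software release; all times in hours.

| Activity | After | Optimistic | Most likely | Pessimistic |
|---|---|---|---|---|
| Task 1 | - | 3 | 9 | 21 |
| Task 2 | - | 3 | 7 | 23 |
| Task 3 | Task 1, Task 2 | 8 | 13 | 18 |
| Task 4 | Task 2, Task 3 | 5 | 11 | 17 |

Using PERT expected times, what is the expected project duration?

te_Task 1 = (3 + 4·9 + 21)/6 = 60/6 = 10
te_Task 2 = (3 + 4·7 + 23)/6 = 54/6 = 9
te_Task 3 = (8 + 4·13 + 18)/6 = 78/6 = 13
te_Task 4 = (5 + 4·11 + 17)/6 = 66/6 = 11

Forward pass:
ES_Task 1 = 0; EF_Task 1 = 10
ES_Task 2 = 0; EF_Task 2 = 9
ES_Task 3 = max(EF_Task 1=10, EF_Task 2=9) = 10; EF_Task 3 = 10+13 = 23
ES_Task 4 = max(EF_Task 2=9, EF_Task 3=23) = 23; EF_Task 4 = 23+11 = 34
Expected project duration μ = 34 hours. Critical path: Task 1 → Task 3 → Task 4.

34 hours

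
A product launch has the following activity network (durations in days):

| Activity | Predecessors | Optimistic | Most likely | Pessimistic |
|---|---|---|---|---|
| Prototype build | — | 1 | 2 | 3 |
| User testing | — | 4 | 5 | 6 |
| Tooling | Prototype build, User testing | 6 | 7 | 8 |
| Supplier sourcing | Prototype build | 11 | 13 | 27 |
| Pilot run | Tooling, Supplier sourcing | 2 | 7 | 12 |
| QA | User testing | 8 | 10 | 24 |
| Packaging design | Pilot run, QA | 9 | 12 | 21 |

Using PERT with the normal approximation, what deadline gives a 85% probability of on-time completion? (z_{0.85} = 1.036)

te_Prototype build = (1 + 4·2 + 3)/6 = 12/6 = 2; σ²_Prototype build = ((3−1)/6)² = 0.111
te_User testing = (4 + 4·5 + 6)/6 = 30/6 = 5; σ²_User testing = ((6−4)/6)² = 0.111
te_Tooling = (6 + 4·7 + 8)/6 = 42/6 = 7; σ²_Tooling = ((8−6)/6)² = 0.111
te_Supplier sourcing = (11 + 4·13 + 27)/6 = 90/6 = 15; σ²_Supplier sourcing = ((27−11)/6)² = 7.111
te_Pilot run = (2 + 4·7 + 12)/6 = 42/6 = 7; σ²_Pilot run = ((12−2)/6)² = 2.778
te_QA = (8 + 4·10 + 24)/6 = 72/6 = 12; σ²_QA = ((24−8)/6)² = 7.111
te_Packaging design = (9 + 4·12 + 21)/6 = 78/6 = 13; σ²_Packaging design = ((21−9)/6)² = 4.000

Forward pass:
ES_Prototype build = 0; EF_Prototype build = 2
ES_User testing = 0; EF_User testing = 5
ES_Tooling = max(EF_Prototype build=2, EF_User testing=5) = 5; EF_Tooling = 5+7 = 12
ES_Supplier sourcing = 2; EF_Supplier sourcing = 2+15 = 17
ES_Pilot run = max(EF_Tooling=12, EF_Supplier sourcing=17) = 17; EF_Pilot run = 17+7 = 24
ES_QA = 5; EF_QA = 5+12 = 17
ES_Packaging design = max(EF_Pilot run=24, EF_QA=17) = 24; EF_Packaging design = 24+13 = 37
Expected project duration μ = 37 days. Critical path: Prototype build → Supplier sourcing → Pilot run → Packaging design.

Variance along critical path = 0.111 + 7.111 + 2.778 + 4.000 = 14.000; σ = 3.742 days.
D = μ + z·σ = 37 + 1.036·3.742 = 40.9 days

40.9 days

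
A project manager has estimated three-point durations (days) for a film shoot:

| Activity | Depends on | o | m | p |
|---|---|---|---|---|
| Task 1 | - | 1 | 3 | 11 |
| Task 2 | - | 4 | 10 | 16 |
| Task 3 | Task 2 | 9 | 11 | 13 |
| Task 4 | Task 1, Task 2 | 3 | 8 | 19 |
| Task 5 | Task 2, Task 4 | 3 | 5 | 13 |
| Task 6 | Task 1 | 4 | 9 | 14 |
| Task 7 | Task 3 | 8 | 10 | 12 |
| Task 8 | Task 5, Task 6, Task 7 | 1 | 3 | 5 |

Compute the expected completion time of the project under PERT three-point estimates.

te_Task 1 = (1 + 4·3 + 11)/6 = 24/6 = 4
te_Task 2 = (4 + 4·10 + 16)/6 = 60/6 = 10
te_Task 3 = (9 + 4·11 + 13)/6 = 66/6 = 11
te_Task 4 = (3 + 4·8 + 19)/6 = 54/6 = 9
te_Task 5 = (3 + 4·5 + 13)/6 = 36/6 = 6
te_Task 6 = (4 + 4·9 + 14)/6 = 54/6 = 9
te_Task 7 = (8 + 4·10 + 12)/6 = 60/6 = 10
te_Task 8 = (1 + 4·3 + 5)/6 = 18/6 = 3

Forward pass:
ES_Task 1 = 0; EF_Task 1 = 4
ES_Task 2 = 0; EF_Task 2 = 10
ES_Task 3 = 10; EF_Task 3 = 10+11 = 21
ES_Task 4 = max(EF_Task 1=4, EF_Task 2=10) = 10; EF_Task 4 = 10+9 = 19
ES_Task 5 = max(EF_Task 2=10, EF_Task 4=19) = 19; EF_Task 5 = 19+6 = 25
ES_Task 6 = 4; EF_Task 6 = 4+9 = 13
ES_Task 7 = 21; EF_Task 7 = 21+10 = 31
ES_Task 8 = max(EF_Task 5=25, EF_Task 6=13, EF_Task 7=31) = 31; EF_Task 8 = 31+3 = 34
Expected project duration μ = 34 days. Critical path: Task 2 → Task 3 → Task 7 → Task 8.

34 days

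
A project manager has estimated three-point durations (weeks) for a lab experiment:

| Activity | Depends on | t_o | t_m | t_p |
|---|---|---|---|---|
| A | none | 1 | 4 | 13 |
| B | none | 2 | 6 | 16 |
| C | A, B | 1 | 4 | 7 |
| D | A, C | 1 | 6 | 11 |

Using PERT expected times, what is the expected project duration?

te_A = (1 + 4·4 + 13)/6 = 30/6 = 5
te_B = (2 + 4·6 + 16)/6 = 42/6 = 7
te_C = (1 + 4·4 + 7)/6 = 24/6 = 4
te_D = (1 + 4·6 + 11)/6 = 36/6 = 6

Forward pass:
ES_A = 0; EF_A = 5
ES_B = 0; EF_B = 7
ES_C = max(EF_A=5, EF_B=7) = 7; EF_C = 7+4 = 11
ES_D = max(EF_A=5, EF_C=11) = 11; EF_D = 11+6 = 17
Expected project duration μ = 17 weeks. Critical path: B → C → D.

17 weeks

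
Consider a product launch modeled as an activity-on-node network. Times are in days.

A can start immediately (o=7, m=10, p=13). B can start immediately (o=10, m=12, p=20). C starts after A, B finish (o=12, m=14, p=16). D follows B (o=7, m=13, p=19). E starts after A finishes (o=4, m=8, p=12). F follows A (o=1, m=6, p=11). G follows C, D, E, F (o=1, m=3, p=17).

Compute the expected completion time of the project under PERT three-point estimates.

te_A = (7 + 4·10 + 13)/6 = 60/6 = 10
te_B = (10 + 4·12 + 20)/6 = 78/6 = 13
te_C = (12 + 4·14 + 16)/6 = 84/6 = 14
te_D = (7 + 4·13 + 19)/6 = 78/6 = 13
te_E = (4 + 4·8 + 12)/6 = 48/6 = 8
te_F = (1 + 4·6 + 11)/6 = 36/6 = 6
te_G = (1 + 4·3 + 17)/6 = 30/6 = 5

Forward pass:
ES_A = 0; EF_A = 10
ES_B = 0; EF_B = 13
ES_C = max(EF_A=10, EF_B=13) = 13; EF_C = 13+14 = 27
ES_D = 13; EF_D = 13+13 = 26
ES_E = 10; EF_E = 10+8 = 18
ES_F = 10; EF_F = 10+6 = 16
ES_G = max(EF_C=27, EF_D=26, EF_E=18, EF_F=16) = 27; EF_G = 27+5 = 32
Expected project duration μ = 32 days. Critical path: B → C → G.

32 days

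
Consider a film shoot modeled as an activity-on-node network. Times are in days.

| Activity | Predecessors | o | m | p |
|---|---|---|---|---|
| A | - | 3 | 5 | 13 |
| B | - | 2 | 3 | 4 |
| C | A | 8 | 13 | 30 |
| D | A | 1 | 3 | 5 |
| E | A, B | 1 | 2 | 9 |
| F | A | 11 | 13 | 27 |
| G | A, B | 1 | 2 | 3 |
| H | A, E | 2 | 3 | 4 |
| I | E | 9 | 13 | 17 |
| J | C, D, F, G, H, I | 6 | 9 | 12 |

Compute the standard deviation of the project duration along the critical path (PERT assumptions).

te_A = (3 + 4·5 + 13)/6 = 36/6 = 6; σ²_A = ((13−3)/6)² = 2.778
te_B = (2 + 4·3 + 4)/6 = 18/6 = 3; σ²_B = ((4−2)/6)² = 0.111
te_C = (8 + 4·13 + 30)/6 = 90/6 = 15; σ²_C = ((30−8)/6)² = 13.444
te_D = (1 + 4·3 + 5)/6 = 18/6 = 3; σ²_D = ((5−1)/6)² = 0.444
te_E = (1 + 4·2 + 9)/6 = 18/6 = 3; σ²_E = ((9−1)/6)² = 1.778
te_F = (11 + 4·13 + 27)/6 = 90/6 = 15; σ²_F = ((27−11)/6)² = 7.111
te_G = (1 + 4·2 + 3)/6 = 12/6 = 2; σ²_G = ((3−1)/6)² = 0.111
te_H = (2 + 4·3 + 4)/6 = 18/6 = 3; σ²_H = ((4−2)/6)² = 0.111
te_I = (9 + 4·13 + 17)/6 = 78/6 = 13; σ²_I = ((17−9)/6)² = 1.778
te_J = (6 + 4·9 + 12)/6 = 54/6 = 9; σ²_J = ((12−6)/6)² = 1.000

Forward pass:
ES_A = 0; EF_A = 6
ES_B = 0; EF_B = 3
ES_C = 6; EF_C = 6+15 = 21
ES_D = 6; EF_D = 6+3 = 9
ES_E = max(EF_A=6, EF_B=3) = 6; EF_E = 6+3 = 9
ES_F = 6; EF_F = 6+15 = 21
ES_G = max(EF_A=6, EF_B=3) = 6; EF_G = 6+2 = 8
ES_H = max(EF_A=6, EF_E=9) = 9; EF_H = 9+3 = 12
ES_I = 9; EF_I = 9+13 = 22
ES_J = max(EF_C=21, EF_D=9, EF_F=21, EF_G=8, EF_H=12, EF_I=22) = 22; EF_J = 22+9 = 31
Expected project duration μ = 31 days. Critical path: A → E → I → J.

Variance along critical path = 2.778 + 1.778 + 1.778 + 1.000 = 7.333
σ = √7.333 = 2.708 days

2.71 days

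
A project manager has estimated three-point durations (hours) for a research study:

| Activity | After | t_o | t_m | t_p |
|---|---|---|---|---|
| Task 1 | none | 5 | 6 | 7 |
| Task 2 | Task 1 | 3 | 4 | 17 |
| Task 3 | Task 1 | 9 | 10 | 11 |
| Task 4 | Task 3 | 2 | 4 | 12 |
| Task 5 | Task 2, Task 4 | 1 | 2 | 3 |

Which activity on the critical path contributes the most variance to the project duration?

Task 4

te_Task 1 = (5 + 4·6 + 7)/6 = 36/6 = 6; σ²_Task 1 = ((7−5)/6)² = 0.111
te_Task 2 = (3 + 4·4 + 17)/6 = 36/6 = 6; σ²_Task 2 = ((17−3)/6)² = 5.444
te_Task 3 = (9 + 4·10 + 11)/6 = 60/6 = 10; σ²_Task 3 = ((11−9)/6)² = 0.111
te_Task 4 = (2 + 4·4 + 12)/6 = 30/6 = 5; σ²_Task 4 = ((12−2)/6)² = 2.778
te_Task 5 = (1 + 4·2 + 3)/6 = 12/6 = 2; σ²_Task 5 = ((3−1)/6)² = 0.111

Forward pass:
ES_Task 1 = 0; EF_Task 1 = 6
ES_Task 2 = 6; EF_Task 2 = 6+6 = 12
ES_Task 3 = 6; EF_Task 3 = 6+10 = 16
ES_Task 4 = 16; EF_Task 4 = 16+5 = 21
ES_Task 5 = max(EF_Task 2=12, EF_Task 4=21) = 21; EF_Task 5 = 21+2 = 23
Expected project duration μ = 23 hours. Critical path: Task 1 → Task 3 → Task 4 → Task 5.

Variances on critical path: σ²_Task 1=0.111, σ²_Task 3=0.111, σ²_Task 4=2.778, σ²_Task 5=0.111.
Largest is σ²_Task 4 = 2.778.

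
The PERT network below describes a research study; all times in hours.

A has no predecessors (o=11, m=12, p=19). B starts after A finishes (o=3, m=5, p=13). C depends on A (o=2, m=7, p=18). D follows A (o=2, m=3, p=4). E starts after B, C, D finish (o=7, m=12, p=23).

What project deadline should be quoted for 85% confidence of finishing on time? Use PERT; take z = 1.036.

te_A = (11 + 4·12 + 19)/6 = 78/6 = 13; σ²_A = ((19−11)/6)² = 1.778
te_B = (3 + 4·5 + 13)/6 = 36/6 = 6; σ²_B = ((13−3)/6)² = 2.778
te_C = (2 + 4·7 + 18)/6 = 48/6 = 8; σ²_C = ((18−2)/6)² = 7.111
te_D = (2 + 4·3 + 4)/6 = 18/6 = 3; σ²_D = ((4−2)/6)² = 0.111
te_E = (7 + 4·12 + 23)/6 = 78/6 = 13; σ²_E = ((23−7)/6)² = 7.111

Forward pass:
ES_A = 0; EF_A = 13
ES_B = 13; EF_B = 13+6 = 19
ES_C = 13; EF_C = 13+8 = 21
ES_D = 13; EF_D = 13+3 = 16
ES_E = max(EF_B=19, EF_C=21, EF_D=16) = 21; EF_E = 21+13 = 34
Expected project duration μ = 34 hours. Critical path: A → C → E.

Variance along critical path = 1.778 + 7.111 + 7.111 = 16.000; σ = 4.000 hours.
D = μ + z·σ = 34 + 1.036·4.000 = 38.1 hours

38.1 hours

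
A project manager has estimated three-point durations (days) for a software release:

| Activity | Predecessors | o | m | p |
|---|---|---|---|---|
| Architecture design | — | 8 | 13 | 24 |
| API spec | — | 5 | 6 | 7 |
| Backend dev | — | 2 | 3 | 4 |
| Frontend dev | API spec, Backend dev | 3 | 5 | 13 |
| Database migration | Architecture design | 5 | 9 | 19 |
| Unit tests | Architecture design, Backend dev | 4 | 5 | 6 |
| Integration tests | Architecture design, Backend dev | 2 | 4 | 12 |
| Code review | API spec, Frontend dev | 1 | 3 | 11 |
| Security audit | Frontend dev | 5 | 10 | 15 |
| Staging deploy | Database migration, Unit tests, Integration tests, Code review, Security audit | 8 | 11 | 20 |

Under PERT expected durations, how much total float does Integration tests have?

5 days

te_Architecture design = (8 + 4·13 + 24)/6 = 84/6 = 14
te_API spec = (5 + 4·6 + 7)/6 = 36/6 = 6
te_Backend dev = (2 + 4·3 + 4)/6 = 18/6 = 3
te_Frontend dev = (3 + 4·5 + 13)/6 = 36/6 = 6
te_Database migration = (5 + 4·9 + 19)/6 = 60/6 = 10
te_Unit tests = (4 + 4·5 + 6)/6 = 30/6 = 5
te_Integration tests = (2 + 4·4 + 12)/6 = 30/6 = 5
te_Code review = (1 + 4·3 + 11)/6 = 24/6 = 4
te_Security audit = (5 + 4·10 + 15)/6 = 60/6 = 10
te_Staging deploy = (8 + 4·11 + 20)/6 = 72/6 = 12

Forward pass:
ES_Architecture design = 0; EF_Architecture design = 14
ES_API spec = 0; EF_API spec = 6
ES_Backend dev = 0; EF_Backend dev = 3
ES_Frontend dev = max(EF_API spec=6, EF_Backend dev=3) = 6; EF_Frontend dev = 6+6 = 12
ES_Database migration = 14; EF_Database migration = 14+10 = 24
ES_Unit tests = max(EF_Architecture design=14, EF_Backend dev=3) = 14; EF_Unit tests = 14+5 = 19
ES_Integration tests = max(EF_Architecture design=14, EF_Backend dev=3) = 14; EF_Integration tests = 14+5 = 19
ES_Code review = max(EF_API spec=6, EF_Frontend dev=12) = 12; EF_Code review = 12+4 = 16
ES_Security audit = 12; EF_Security audit = 12+10 = 22
ES_Staging deploy = max(EF_Database migration=24, EF_Unit tests=19, EF_Integration tests=19, EF_Code review=16, EF_Security audit=22) = 24; EF_Staging deploy = 24+12 = 36
Expected project duration μ = 36 days. Critical path: Architecture design → Database migration → Staging deploy.

Backward pass:
LF_Staging deploy = 36; LS_Staging deploy = 36−12 = 24
LF_Security audit = LS_Staging deploy = 24; LS_Security audit = 24−10 = 14
LF_Code review = LS_Staging deploy = 24; LS_Code review = 24−4 = 20
LF_Integration tests = LS_Staging deploy = 24; LS_Integration tests = 24−5 = 19
LF_Unit tests = LS_Staging deploy = 24; LS_Unit tests = 24−5 = 19
LF_Database migration = LS_Staging deploy = 24; LS_Database migration = 24−10 = 14
LF_Frontend dev = min(LS_Code review=20, LS_Security audit=14) = 14; LS_Frontend dev = 14−6 = 8
LF_Backend dev = min(LS_Frontend dev=8, LS_Unit tests=19, LS_Integration tests=19) = 8; LS_Backend dev = 8−3 = 5
LF_API spec = min(LS_Frontend dev=8, LS_Code review=20) = 8; LS_API spec = 8−6 = 2
LF_Architecture design = min(LS_Database migration=14, LS_Unit tests=19, LS_Integration tests=19) = 14; LS_Architecture design = 14−14 = 0
Slack_Integration tests = LS_Integration tests − ES_Integration tests = 19 − 14 = 5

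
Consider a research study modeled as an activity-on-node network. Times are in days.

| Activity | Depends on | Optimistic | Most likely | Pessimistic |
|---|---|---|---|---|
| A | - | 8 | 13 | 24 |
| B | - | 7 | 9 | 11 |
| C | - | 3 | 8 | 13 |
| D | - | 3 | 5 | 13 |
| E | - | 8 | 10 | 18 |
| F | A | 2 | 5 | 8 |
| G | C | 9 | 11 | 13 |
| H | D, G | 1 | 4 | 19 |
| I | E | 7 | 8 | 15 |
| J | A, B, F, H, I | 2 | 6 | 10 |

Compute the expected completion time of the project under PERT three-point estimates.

te_A = (8 + 4·13 + 24)/6 = 84/6 = 14
te_B = (7 + 4·9 + 11)/6 = 54/6 = 9
te_C = (3 + 4·8 + 13)/6 = 48/6 = 8
te_D = (3 + 4·5 + 13)/6 = 36/6 = 6
te_E = (8 + 4·10 + 18)/6 = 66/6 = 11
te_F = (2 + 4·5 + 8)/6 = 30/6 = 5
te_G = (9 + 4·11 + 13)/6 = 66/6 = 11
te_H = (1 + 4·4 + 19)/6 = 36/6 = 6
te_I = (7 + 4·8 + 15)/6 = 54/6 = 9
te_J = (2 + 4·6 + 10)/6 = 36/6 = 6

Forward pass:
ES_A = 0; EF_A = 14
ES_B = 0; EF_B = 9
ES_C = 0; EF_C = 8
ES_D = 0; EF_D = 6
ES_E = 0; EF_E = 11
ES_F = 14; EF_F = 14+5 = 19
ES_G = 8; EF_G = 8+11 = 19
ES_H = max(EF_D=6, EF_G=19) = 19; EF_H = 19+6 = 25
ES_I = 11; EF_I = 11+9 = 20
ES_J = max(EF_A=14, EF_B=9, EF_F=19, EF_H=25, EF_I=20) = 25; EF_J = 25+6 = 31
Expected project duration μ = 31 days. Critical path: C → G → H → J.

31 days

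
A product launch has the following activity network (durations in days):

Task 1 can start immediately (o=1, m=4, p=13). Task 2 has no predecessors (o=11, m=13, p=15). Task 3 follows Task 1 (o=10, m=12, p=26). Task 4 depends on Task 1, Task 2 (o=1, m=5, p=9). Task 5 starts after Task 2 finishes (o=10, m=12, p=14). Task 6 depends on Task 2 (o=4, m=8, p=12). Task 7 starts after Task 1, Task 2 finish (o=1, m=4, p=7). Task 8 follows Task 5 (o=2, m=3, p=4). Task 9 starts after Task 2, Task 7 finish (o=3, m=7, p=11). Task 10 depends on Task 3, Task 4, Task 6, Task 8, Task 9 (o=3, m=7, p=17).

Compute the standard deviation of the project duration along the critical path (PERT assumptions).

2.54 days

te_Task 1 = (1 + 4·4 + 13)/6 = 30/6 = 5; σ²_Task 1 = ((13−1)/6)² = 4.000
te_Task 2 = (11 + 4·13 + 15)/6 = 78/6 = 13; σ²_Task 2 = ((15−11)/6)² = 0.444
te_Task 3 = (10 + 4·12 + 26)/6 = 84/6 = 14; σ²_Task 3 = ((26−10)/6)² = 7.111
te_Task 4 = (1 + 4·5 + 9)/6 = 30/6 = 5; σ²_Task 4 = ((9−1)/6)² = 1.778
te_Task 5 = (10 + 4·12 + 14)/6 = 72/6 = 12; σ²_Task 5 = ((14−10)/6)² = 0.444
te_Task 6 = (4 + 4·8 + 12)/6 = 48/6 = 8; σ²_Task 6 = ((12−4)/6)² = 1.778
te_Task 7 = (1 + 4·4 + 7)/6 = 24/6 = 4; σ²_Task 7 = ((7−1)/6)² = 1.000
te_Task 8 = (2 + 4·3 + 4)/6 = 18/6 = 3; σ²_Task 8 = ((4−2)/6)² = 0.111
te_Task 9 = (3 + 4·7 + 11)/6 = 42/6 = 7; σ²_Task 9 = ((11−3)/6)² = 1.778
te_Task 10 = (3 + 4·7 + 17)/6 = 48/6 = 8; σ²_Task 10 = ((17−3)/6)² = 5.444

Forward pass:
ES_Task 1 = 0; EF_Task 1 = 5
ES_Task 2 = 0; EF_Task 2 = 13
ES_Task 3 = 5; EF_Task 3 = 5+14 = 19
ES_Task 4 = max(EF_Task 1=5, EF_Task 2=13) = 13; EF_Task 4 = 13+5 = 18
ES_Task 5 = 13; EF_Task 5 = 13+12 = 25
ES_Task 6 = 13; EF_Task 6 = 13+8 = 21
ES_Task 7 = max(EF_Task 1=5, EF_Task 2=13) = 13; EF_Task 7 = 13+4 = 17
ES_Task 8 = 25; EF_Task 8 = 25+3 = 28
ES_Task 9 = max(EF_Task 2=13, EF_Task 7=17) = 17; EF_Task 9 = 17+7 = 24
ES_Task 10 = max(EF_Task 3=19, EF_Task 4=18, EF_Task 6=21, EF_Task 8=28, EF_Task 9=24) = 28; EF_Task 10 = 28+8 = 36
Expected project duration μ = 36 days. Critical path: Task 2 → Task 5 → Task 8 → Task 10.

Variance along critical path = 0.444 + 0.444 + 0.111 + 5.444 = 6.444
σ = √6.444 = 2.539 days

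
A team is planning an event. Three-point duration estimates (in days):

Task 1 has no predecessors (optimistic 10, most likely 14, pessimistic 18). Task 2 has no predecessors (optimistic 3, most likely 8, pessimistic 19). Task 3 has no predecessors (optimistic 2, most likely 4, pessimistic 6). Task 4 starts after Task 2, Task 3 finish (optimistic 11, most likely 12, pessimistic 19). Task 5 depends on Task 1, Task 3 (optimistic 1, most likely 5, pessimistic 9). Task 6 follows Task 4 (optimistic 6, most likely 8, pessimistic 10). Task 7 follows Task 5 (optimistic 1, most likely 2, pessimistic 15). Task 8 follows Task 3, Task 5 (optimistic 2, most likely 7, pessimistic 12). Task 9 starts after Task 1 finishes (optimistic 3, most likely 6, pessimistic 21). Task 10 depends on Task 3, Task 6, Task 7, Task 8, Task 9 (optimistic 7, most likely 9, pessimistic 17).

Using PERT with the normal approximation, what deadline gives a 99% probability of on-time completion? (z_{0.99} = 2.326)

48.1 days

te_Task 1 = (10 + 4·14 + 18)/6 = 84/6 = 14; σ²_Task 1 = ((18−10)/6)² = 1.778
te_Task 2 = (3 + 4·8 + 19)/6 = 54/6 = 9; σ²_Task 2 = ((19−3)/6)² = 7.111
te_Task 3 = (2 + 4·4 + 6)/6 = 24/6 = 4; σ²_Task 3 = ((6−2)/6)² = 0.444
te_Task 4 = (11 + 4·12 + 19)/6 = 78/6 = 13; σ²_Task 4 = ((19−11)/6)² = 1.778
te_Task 5 = (1 + 4·5 + 9)/6 = 30/6 = 5; σ²_Task 5 = ((9−1)/6)² = 1.778
te_Task 6 = (6 + 4·8 + 10)/6 = 48/6 = 8; σ²_Task 6 = ((10−6)/6)² = 0.444
te_Task 7 = (1 + 4·2 + 15)/6 = 24/6 = 4; σ²_Task 7 = ((15−1)/6)² = 5.444
te_Task 8 = (2 + 4·7 + 12)/6 = 42/6 = 7; σ²_Task 8 = ((12−2)/6)² = 2.778
te_Task 9 = (3 + 4·6 + 21)/6 = 48/6 = 8; σ²_Task 9 = ((21−3)/6)² = 9.000
te_Task 10 = (7 + 4·9 + 17)/6 = 60/6 = 10; σ²_Task 10 = ((17−7)/6)² = 2.778

Forward pass:
ES_Task 1 = 0; EF_Task 1 = 14
ES_Task 2 = 0; EF_Task 2 = 9
ES_Task 3 = 0; EF_Task 3 = 4
ES_Task 4 = max(EF_Task 2=9, EF_Task 3=4) = 9; EF_Task 4 = 9+13 = 22
ES_Task 5 = max(EF_Task 1=14, EF_Task 3=4) = 14; EF_Task 5 = 14+5 = 19
ES_Task 6 = 22; EF_Task 6 = 22+8 = 30
ES_Task 7 = 19; EF_Task 7 = 19+4 = 23
ES_Task 8 = max(EF_Task 3=4, EF_Task 5=19) = 19; EF_Task 8 = 19+7 = 26
ES_Task 9 = 14; EF_Task 9 = 14+8 = 22
ES_Task 10 = max(EF_Task 3=4, EF_Task 6=30, EF_Task 7=23, EF_Task 8=26, EF_Task 9=22) = 30; EF_Task 10 = 30+10 = 40
Expected project duration μ = 40 days. Critical path: Task 2 → Task 4 → Task 6 → Task 10.

Variance along critical path = 7.111 + 1.778 + 0.444 + 2.778 = 12.111; σ = 3.480 days.
D = μ + z·σ = 40 + 2.326·3.480 = 48.1 days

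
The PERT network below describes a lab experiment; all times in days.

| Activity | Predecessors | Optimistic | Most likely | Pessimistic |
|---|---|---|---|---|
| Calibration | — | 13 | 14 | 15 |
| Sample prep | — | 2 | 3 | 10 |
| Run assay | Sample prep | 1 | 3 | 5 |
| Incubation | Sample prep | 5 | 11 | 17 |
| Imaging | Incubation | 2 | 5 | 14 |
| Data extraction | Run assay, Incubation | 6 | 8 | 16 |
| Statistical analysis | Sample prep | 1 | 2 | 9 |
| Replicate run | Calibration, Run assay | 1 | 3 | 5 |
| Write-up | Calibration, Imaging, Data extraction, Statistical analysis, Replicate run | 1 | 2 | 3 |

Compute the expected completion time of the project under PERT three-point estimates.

te_Calibration = (13 + 4·14 + 15)/6 = 84/6 = 14
te_Sample prep = (2 + 4·3 + 10)/6 = 24/6 = 4
te_Run assay = (1 + 4·3 + 5)/6 = 18/6 = 3
te_Incubation = (5 + 4·11 + 17)/6 = 66/6 = 11
te_Imaging = (2 + 4·5 + 14)/6 = 36/6 = 6
te_Data extraction = (6 + 4·8 + 16)/6 = 54/6 = 9
te_Statistical analysis = (1 + 4·2 + 9)/6 = 18/6 = 3
te_Replicate run = (1 + 4·3 + 5)/6 = 18/6 = 3
te_Write-up = (1 + 4·2 + 3)/6 = 12/6 = 2

Forward pass:
ES_Calibration = 0; EF_Calibration = 14
ES_Sample prep = 0; EF_Sample prep = 4
ES_Run assay = 4; EF_Run assay = 4+3 = 7
ES_Incubation = 4; EF_Incubation = 4+11 = 15
ES_Imaging = 15; EF_Imaging = 15+6 = 21
ES_Data extraction = max(EF_Run assay=7, EF_Incubation=15) = 15; EF_Data extraction = 15+9 = 24
ES_Statistical analysis = 4; EF_Statistical analysis = 4+3 = 7
ES_Replicate run = max(EF_Calibration=14, EF_Run assay=7) = 14; EF_Replicate run = 14+3 = 17
ES_Write-up = max(EF_Calibration=14, EF_Imaging=21, EF_Data extraction=24, EF_Statistical analysis=7, EF_Replicate run=17) = 24; EF_Write-up = 24+2 = 26
Expected project duration μ = 26 days. Critical path: Sample prep → Incubation → Data extraction → Write-up.

26 days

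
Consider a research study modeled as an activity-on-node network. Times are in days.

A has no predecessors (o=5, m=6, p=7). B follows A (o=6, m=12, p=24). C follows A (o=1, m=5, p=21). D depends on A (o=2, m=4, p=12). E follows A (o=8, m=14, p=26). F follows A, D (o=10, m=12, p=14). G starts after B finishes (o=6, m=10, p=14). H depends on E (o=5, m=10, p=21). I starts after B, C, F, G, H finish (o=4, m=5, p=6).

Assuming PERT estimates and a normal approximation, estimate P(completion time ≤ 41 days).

te_A = (5 + 4·6 + 7)/6 = 36/6 = 6; σ²_A = ((7−5)/6)² = 0.111
te_B = (6 + 4·12 + 24)/6 = 78/6 = 13; σ²_B = ((24−6)/6)² = 9.000
te_C = (1 + 4·5 + 21)/6 = 42/6 = 7; σ²_C = ((21−1)/6)² = 11.111
te_D = (2 + 4·4 + 12)/6 = 30/6 = 5; σ²_D = ((12−2)/6)² = 2.778
te_E = (8 + 4·14 + 26)/6 = 90/6 = 15; σ²_E = ((26−8)/6)² = 9.000
te_F = (10 + 4·12 + 14)/6 = 72/6 = 12; σ²_F = ((14−10)/6)² = 0.444
te_G = (6 + 4·10 + 14)/6 = 60/6 = 10; σ²_G = ((14−6)/6)² = 1.778
te_H = (5 + 4·10 + 21)/6 = 66/6 = 11; σ²_H = ((21−5)/6)² = 7.111
te_I = (4 + 4·5 + 6)/6 = 30/6 = 5; σ²_I = ((6−4)/6)² = 0.111

Forward pass:
ES_A = 0; EF_A = 6
ES_B = 6; EF_B = 6+13 = 19
ES_C = 6; EF_C = 6+7 = 13
ES_D = 6; EF_D = 6+5 = 11
ES_E = 6; EF_E = 6+15 = 21
ES_F = max(EF_A=6, EF_D=11) = 11; EF_F = 11+12 = 23
ES_G = 19; EF_G = 19+10 = 29
ES_H = 21; EF_H = 21+11 = 32
ES_I = max(EF_B=19, EF_C=13, EF_F=23, EF_G=29, EF_H=32) = 32; EF_I = 32+5 = 37
Expected project duration μ = 37 days. Critical path: A → E → H → I.

Variance along critical path = 0.111 + 9.000 + 7.111 + 0.111 = 16.333; σ = √16.333 = 4.041 days.
Z = (41 − 37) / 4.041 = 0.990
P(T ≤ 41) = Φ(0.990) ≈ 0.839

0.839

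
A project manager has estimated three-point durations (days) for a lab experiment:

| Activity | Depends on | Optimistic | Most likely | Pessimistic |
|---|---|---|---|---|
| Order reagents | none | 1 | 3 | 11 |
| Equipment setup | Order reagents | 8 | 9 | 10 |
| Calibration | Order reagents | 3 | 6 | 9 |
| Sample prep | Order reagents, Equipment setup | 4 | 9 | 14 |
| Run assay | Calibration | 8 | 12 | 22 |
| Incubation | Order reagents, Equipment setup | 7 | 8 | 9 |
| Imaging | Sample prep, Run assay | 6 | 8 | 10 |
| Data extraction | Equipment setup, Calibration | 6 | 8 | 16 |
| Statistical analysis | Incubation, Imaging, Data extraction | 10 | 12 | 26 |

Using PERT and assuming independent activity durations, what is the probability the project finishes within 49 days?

te_Order reagents = (1 + 4·3 + 11)/6 = 24/6 = 4; σ²_Order reagents = ((11−1)/6)² = 2.778
te_Equipment setup = (8 + 4·9 + 10)/6 = 54/6 = 9; σ²_Equipment setup = ((10−8)/6)² = 0.111
te_Calibration = (3 + 4·6 + 9)/6 = 36/6 = 6; σ²_Calibration = ((9−3)/6)² = 1.000
te_Sample prep = (4 + 4·9 + 14)/6 = 54/6 = 9; σ²_Sample prep = ((14−4)/6)² = 2.778
te_Run assay = (8 + 4·12 + 22)/6 = 78/6 = 13; σ²_Run assay = ((22−8)/6)² = 5.444
te_Incubation = (7 + 4·8 + 9)/6 = 48/6 = 8; σ²_Incubation = ((9−7)/6)² = 0.111
te_Imaging = (6 + 4·8 + 10)/6 = 48/6 = 8; σ²_Imaging = ((10−6)/6)² = 0.444
te_Data extraction = (6 + 4·8 + 16)/6 = 54/6 = 9; σ²_Data extraction = ((16−6)/6)² = 2.778
te_Statistical analysis = (10 + 4·12 + 26)/6 = 84/6 = 14; σ²_Statistical analysis = ((26−10)/6)² = 7.111

Forward pass:
ES_Order reagents = 0; EF_Order reagents = 4
ES_Equipment setup = 4; EF_Equipment setup = 4+9 = 13
ES_Calibration = 4; EF_Calibration = 4+6 = 10
ES_Sample prep = max(EF_Order reagents=4, EF_Equipment setup=13) = 13; EF_Sample prep = 13+9 = 22
ES_Run assay = 10; EF_Run assay = 10+13 = 23
ES_Incubation = max(EF_Order reagents=4, EF_Equipment setup=13) = 13; EF_Incubation = 13+8 = 21
ES_Imaging = max(EF_Sample prep=22, EF_Run assay=23) = 23; EF_Imaging = 23+8 = 31
ES_Data extraction = max(EF_Equipment setup=13, EF_Calibration=10) = 13; EF_Data extraction = 13+9 = 22
ES_Statistical analysis = max(EF_Incubation=21, EF_Imaging=31, EF_Data extraction=22) = 31; EF_Statistical analysis = 31+14 = 45
Expected project duration μ = 45 days. Critical path: Order reagents → Calibration → Run assay → Imaging → Statistical analysis.

Variance along critical path = 2.778 + 1.000 + 5.444 + 0.444 + 7.111 = 16.778; σ = √16.778 = 4.096 days.
Z = (49 − 45) / 4.096 = 0.977
P(T ≤ 49) = Φ(0.977) ≈ 0.836

0.836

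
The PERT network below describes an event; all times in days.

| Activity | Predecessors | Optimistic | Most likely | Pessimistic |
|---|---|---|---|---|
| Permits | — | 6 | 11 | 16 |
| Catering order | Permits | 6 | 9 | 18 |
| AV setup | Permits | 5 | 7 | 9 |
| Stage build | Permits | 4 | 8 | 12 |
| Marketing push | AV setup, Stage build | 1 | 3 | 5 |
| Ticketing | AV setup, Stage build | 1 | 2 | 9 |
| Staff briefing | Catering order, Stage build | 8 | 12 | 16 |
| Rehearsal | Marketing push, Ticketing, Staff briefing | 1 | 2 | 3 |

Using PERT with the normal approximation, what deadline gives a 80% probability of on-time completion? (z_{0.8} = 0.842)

te_Permits = (6 + 4·11 + 16)/6 = 66/6 = 11; σ²_Permits = ((16−6)/6)² = 2.778
te_Catering order = (6 + 4·9 + 18)/6 = 60/6 = 10; σ²_Catering order = ((18−6)/6)² = 4.000
te_AV setup = (5 + 4·7 + 9)/6 = 42/6 = 7; σ²_AV setup = ((9−5)/6)² = 0.444
te_Stage build = (4 + 4·8 + 12)/6 = 48/6 = 8; σ²_Stage build = ((12−4)/6)² = 1.778
te_Marketing push = (1 + 4·3 + 5)/6 = 18/6 = 3; σ²_Marketing push = ((5−1)/6)² = 0.444
te_Ticketing = (1 + 4·2 + 9)/6 = 18/6 = 3; σ²_Ticketing = ((9−1)/6)² = 1.778
te_Staff briefing = (8 + 4·12 + 16)/6 = 72/6 = 12; σ²_Staff briefing = ((16−8)/6)² = 1.778
te_Rehearsal = (1 + 4·2 + 3)/6 = 12/6 = 2; σ²_Rehearsal = ((3−1)/6)² = 0.111

Forward pass:
ES_Permits = 0; EF_Permits = 11
ES_Catering order = 11; EF_Catering order = 11+10 = 21
ES_AV setup = 11; EF_AV setup = 11+7 = 18
ES_Stage build = 11; EF_Stage build = 11+8 = 19
ES_Marketing push = max(EF_AV setup=18, EF_Stage build=19) = 19; EF_Marketing push = 19+3 = 22
ES_Ticketing = max(EF_AV setup=18, EF_Stage build=19) = 19; EF_Ticketing = 19+3 = 22
ES_Staff briefing = max(EF_Catering order=21, EF_Stage build=19) = 21; EF_Staff briefing = 21+12 = 33
ES_Rehearsal = max(EF_Marketing push=22, EF_Ticketing=22, EF_Staff briefing=33) = 33; EF_Rehearsal = 33+2 = 35
Expected project duration μ = 35 days. Critical path: Permits → Catering order → Staff briefing → Rehearsal.

Variance along critical path = 2.778 + 4.000 + 1.778 + 0.111 = 8.667; σ = 2.944 days.
D = μ + z·σ = 35 + 0.842·2.944 = 37.5 days

37.5 days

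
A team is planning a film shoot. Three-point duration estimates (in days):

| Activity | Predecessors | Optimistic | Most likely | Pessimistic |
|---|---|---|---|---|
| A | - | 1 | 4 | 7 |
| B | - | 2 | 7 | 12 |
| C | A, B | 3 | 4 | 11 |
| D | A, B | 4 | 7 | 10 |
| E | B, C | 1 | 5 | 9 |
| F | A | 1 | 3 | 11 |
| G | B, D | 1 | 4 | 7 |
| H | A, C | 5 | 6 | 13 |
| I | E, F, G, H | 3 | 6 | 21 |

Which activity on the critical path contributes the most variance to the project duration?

te_A = (1 + 4·4 + 7)/6 = 24/6 = 4; σ²_A = ((7−1)/6)² = 1.000
te_B = (2 + 4·7 + 12)/6 = 42/6 = 7; σ²_B = ((12−2)/6)² = 2.778
te_C = (3 + 4·4 + 11)/6 = 30/6 = 5; σ²_C = ((11−3)/6)² = 1.778
te_D = (4 + 4·7 + 10)/6 = 42/6 = 7; σ²_D = ((10−4)/6)² = 1.000
te_E = (1 + 4·5 + 9)/6 = 30/6 = 5; σ²_E = ((9−1)/6)² = 1.778
te_F = (1 + 4·3 + 11)/6 = 24/6 = 4; σ²_F = ((11−1)/6)² = 2.778
te_G = (1 + 4·4 + 7)/6 = 24/6 = 4; σ²_G = ((7−1)/6)² = 1.000
te_H = (5 + 4·6 + 13)/6 = 42/6 = 7; σ²_H = ((13−5)/6)² = 1.778
te_I = (3 + 4·6 + 21)/6 = 48/6 = 8; σ²_I = ((21−3)/6)² = 9.000

Forward pass:
ES_A = 0; EF_A = 4
ES_B = 0; EF_B = 7
ES_C = max(EF_A=4, EF_B=7) = 7; EF_C = 7+5 = 12
ES_D = max(EF_A=4, EF_B=7) = 7; EF_D = 7+7 = 14
ES_E = max(EF_B=7, EF_C=12) = 12; EF_E = 12+5 = 17
ES_F = 4; EF_F = 4+4 = 8
ES_G = max(EF_B=7, EF_D=14) = 14; EF_G = 14+4 = 18
ES_H = max(EF_A=4, EF_C=12) = 12; EF_H = 12+7 = 19
ES_I = max(EF_E=17, EF_F=8, EF_G=18, EF_H=19) = 19; EF_I = 19+8 = 27
Expected project duration μ = 27 days. Critical path: B → C → H → I.

Variances on critical path: σ²_B=2.778, σ²_C=1.778, σ²_H=1.778, σ²_I=9.000.
Largest is σ²_I = 9.000.

I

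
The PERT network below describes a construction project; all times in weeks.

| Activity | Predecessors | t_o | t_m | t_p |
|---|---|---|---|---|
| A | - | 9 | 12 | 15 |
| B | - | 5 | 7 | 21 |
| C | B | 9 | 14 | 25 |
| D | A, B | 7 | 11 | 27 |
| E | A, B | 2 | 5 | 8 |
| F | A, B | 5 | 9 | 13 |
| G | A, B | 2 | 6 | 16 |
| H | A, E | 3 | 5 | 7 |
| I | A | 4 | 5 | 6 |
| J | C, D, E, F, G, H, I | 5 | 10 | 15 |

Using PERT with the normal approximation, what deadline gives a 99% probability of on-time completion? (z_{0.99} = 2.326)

44.0 weeks

te_A = (9 + 4·12 + 15)/6 = 72/6 = 12; σ²_A = ((15−9)/6)² = 1.000
te_B = (5 + 4·7 + 21)/6 = 54/6 = 9; σ²_B = ((21−5)/6)² = 7.111
te_C = (9 + 4·14 + 25)/6 = 90/6 = 15; σ²_C = ((25−9)/6)² = 7.111
te_D = (7 + 4·11 + 27)/6 = 78/6 = 13; σ²_D = ((27−7)/6)² = 11.111
te_E = (2 + 4·5 + 8)/6 = 30/6 = 5; σ²_E = ((8−2)/6)² = 1.000
te_F = (5 + 4·9 + 13)/6 = 54/6 = 9; σ²_F = ((13−5)/6)² = 1.778
te_G = (2 + 4·6 + 16)/6 = 42/6 = 7; σ²_G = ((16−2)/6)² = 5.444
te_H = (3 + 4·5 + 7)/6 = 30/6 = 5; σ²_H = ((7−3)/6)² = 0.444
te_I = (4 + 4·5 + 6)/6 = 30/6 = 5; σ²_I = ((6−4)/6)² = 0.111
te_J = (5 + 4·10 + 15)/6 = 60/6 = 10; σ²_J = ((15−5)/6)² = 2.778

Forward pass:
ES_A = 0; EF_A = 12
ES_B = 0; EF_B = 9
ES_C = 9; EF_C = 9+15 = 24
ES_D = max(EF_A=12, EF_B=9) = 12; EF_D = 12+13 = 25
ES_E = max(EF_A=12, EF_B=9) = 12; EF_E = 12+5 = 17
ES_F = max(EF_A=12, EF_B=9) = 12; EF_F = 12+9 = 21
ES_G = max(EF_A=12, EF_B=9) = 12; EF_G = 12+7 = 19
ES_H = max(EF_A=12, EF_E=17) = 17; EF_H = 17+5 = 22
ES_I = 12; EF_I = 12+5 = 17
ES_J = max(EF_C=24, EF_D=25, EF_E=17, EF_F=21, EF_G=19, EF_H=22, EF_I=17) = 25; EF_J = 25+10 = 35
Expected project duration μ = 35 weeks. Critical path: A → D → J.

Variance along critical path = 1.000 + 11.111 + 2.778 = 14.889; σ = 3.859 weeks.
D = μ + z·σ = 35 + 2.326·3.859 = 44.0 weeks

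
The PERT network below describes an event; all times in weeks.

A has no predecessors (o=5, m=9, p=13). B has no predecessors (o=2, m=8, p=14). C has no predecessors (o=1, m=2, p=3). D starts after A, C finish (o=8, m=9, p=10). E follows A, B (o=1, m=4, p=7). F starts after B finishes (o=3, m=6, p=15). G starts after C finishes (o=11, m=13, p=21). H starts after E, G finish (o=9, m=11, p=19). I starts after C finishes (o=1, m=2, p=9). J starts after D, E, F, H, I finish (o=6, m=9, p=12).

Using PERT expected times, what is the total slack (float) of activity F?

te_A = (5 + 4·9 + 13)/6 = 54/6 = 9
te_B = (2 + 4·8 + 14)/6 = 48/6 = 8
te_C = (1 + 4·2 + 3)/6 = 12/6 = 2
te_D = (8 + 4·9 + 10)/6 = 54/6 = 9
te_E = (1 + 4·4 + 7)/6 = 24/6 = 4
te_F = (3 + 4·6 + 15)/6 = 42/6 = 7
te_G = (11 + 4·13 + 21)/6 = 84/6 = 14
te_H = (9 + 4·11 + 19)/6 = 72/6 = 12
te_I = (1 + 4·2 + 9)/6 = 18/6 = 3
te_J = (6 + 4·9 + 12)/6 = 54/6 = 9

Forward pass:
ES_A = 0; EF_A = 9
ES_B = 0; EF_B = 8
ES_C = 0; EF_C = 2
ES_D = max(EF_A=9, EF_C=2) = 9; EF_D = 9+9 = 18
ES_E = max(EF_A=9, EF_B=8) = 9; EF_E = 9+4 = 13
ES_F = 8; EF_F = 8+7 = 15
ES_G = 2; EF_G = 2+14 = 16
ES_H = max(EF_E=13, EF_G=16) = 16; EF_H = 16+12 = 28
ES_I = 2; EF_I = 2+3 = 5
ES_J = max(EF_D=18, EF_E=13, EF_F=15, EF_H=28, EF_I=5) = 28; EF_J = 28+9 = 37
Expected project duration μ = 37 weeks. Critical path: C → G → H → J.

Backward pass:
LF_J = 37; LS_J = 37−9 = 28
LF_I = LS_J = 28; LS_I = 28−3 = 25
LF_H = LS_J = 28; LS_H = 28−12 = 16
LF_G = LS_H = 16; LS_G = 16−14 = 2
LF_F = LS_J = 28; LS_F = 28−7 = 21
LF_E = min(LS_H=16, LS_J=28) = 16; LS_E = 16−4 = 12
LF_D = LS_J = 28; LS_D = 28−9 = 19
LF_C = min(LS_D=19, LS_G=2, LS_I=25) = 2; LS_C = 2−2 = 0
LF_B = min(LS_E=12, LS_F=21) = 12; LS_B = 12−8 = 4
LF_A = min(LS_D=19, LS_E=12) = 12; LS_A = 12−9 = 3
Slack_F = LS_F − ES_F = 21 − 8 = 13

13 weeks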